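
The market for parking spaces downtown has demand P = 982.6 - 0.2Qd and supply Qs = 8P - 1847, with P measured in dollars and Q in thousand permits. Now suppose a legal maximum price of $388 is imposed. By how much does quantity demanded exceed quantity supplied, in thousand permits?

Rearranging demand gives Qd = 4913 - 5P. Without the control the market clears where 4913 - 5P = 8P - 1847, i.e. P* = 520 and Q* = 2313.
Because the ceiling (388) lies below the market-clearing price, it is binding.
At P = 388: Qd = 4913 - 5·388 = 2973 and Qs = 8·388 - 1847 = 1257.
Shortage = Qd - Qs = 2973 - 1257 = 1716.

1716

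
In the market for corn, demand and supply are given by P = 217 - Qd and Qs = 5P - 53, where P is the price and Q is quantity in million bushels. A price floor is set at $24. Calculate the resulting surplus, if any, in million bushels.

Rearranging demand gives Qd = 217 - P. Without the control the market clears where 217 - P = 5P - 53, i.e. P* = 45 and Q* = 172.
The floor of 24 is below the equilibrium price 45, so it is not binding; the market clears at P* = 45, Q* = 172.
Since the control does not bind, there is no surplus.

0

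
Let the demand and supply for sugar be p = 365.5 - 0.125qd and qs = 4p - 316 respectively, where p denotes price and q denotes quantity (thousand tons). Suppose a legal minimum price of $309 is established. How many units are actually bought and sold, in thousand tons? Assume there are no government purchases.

452

Rearranging demand gives qd = 2924 - 8p. Equilibrium: 2924 - 8p = 4p - 316, so 3240 = 12p and p* = 270, q* = 764.
Since 309 > 270, the floor is binding.
At p = 309: qd = 2924 - 8·309 = 452 and qs = 4·309 - 316 = 920.
The quantity actually transacted is the short side, demand: 452.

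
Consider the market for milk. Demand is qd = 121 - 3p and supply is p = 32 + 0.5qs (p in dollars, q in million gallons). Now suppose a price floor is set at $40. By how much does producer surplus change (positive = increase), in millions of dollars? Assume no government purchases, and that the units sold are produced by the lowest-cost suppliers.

-17.25

Rearranging supply gives qs = 2p - 64. Setting quantity demanded equal to quantity supplied, 121 - 3p = 2p - 64, gives p* = 37 and q* = 10.
Because the floor (40) lies above the market-clearing price, it is binding.
At p = 40: qd = 121 - 3·40 = 1 and qs = 2·40 - 64 = 16.
Producer surplus without the control is ½ · (37 - 32) · 10 = 25.
With the floor, 1 units are sold at 40. The supply price at q = 1 is 32.5, so PS = ½ · [(40 - 32) + (40 - 32.5)] · 1 = 7.75.
Change in producer surplus = 7.75 - 25 = -17.25.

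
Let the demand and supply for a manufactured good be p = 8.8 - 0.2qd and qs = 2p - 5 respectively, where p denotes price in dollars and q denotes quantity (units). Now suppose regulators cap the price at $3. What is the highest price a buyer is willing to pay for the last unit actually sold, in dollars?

8.6

Rearranging demand gives qd = 44 - 5p. In a free market, 44 - 5p = 2p - 5 gives the equilibrium p* = 7, q* = 9.
Since 3 < 7, the ceiling is binding.
At p = 3: qd = 44 - 5·3 = 29 and qs = 2·3 - 5 = 1.
Only 1 units reach the market. On the demand curve, the marginal buyer's willingness to pay at q = 1 is (44 - 1)/5 = 8.6.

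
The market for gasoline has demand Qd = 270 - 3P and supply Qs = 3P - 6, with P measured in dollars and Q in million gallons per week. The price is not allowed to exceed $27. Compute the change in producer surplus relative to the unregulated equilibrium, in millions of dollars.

In a free market, 270 - 3P = 3P - 6 gives the equilibrium P* = 46, Q* = 132.
Since 27 < 46, the ceiling is binding.
At P = 27: Qd = 270 - 3·27 = 189 and Qs = 3·27 - 6 = 75.
Producer surplus without the control is ½ · (46 - 2) · 132 = 2904.
With the ceiling, producers sell 75 units at 27, so PS = ½ · (27 - 2) · 75 = 937.5.
Change in producer surplus = 937.5 - 2904 = -1966.5.

-1966.5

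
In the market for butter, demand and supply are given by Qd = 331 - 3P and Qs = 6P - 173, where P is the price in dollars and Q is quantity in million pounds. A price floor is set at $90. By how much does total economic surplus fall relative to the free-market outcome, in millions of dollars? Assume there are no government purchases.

2601

In a free market, 331 - 3P = 6P - 173 gives the equilibrium P* = 56, Q* = 163.
The floor of 90 is above the equilibrium price 56, so it binds.
At P = 90: Qd = 331 - 3·90 = 61 and Qs = 6·90 - 173 = 367.
Quantity traded falls to 61. At Q = 61 the demand price is (331 - 61)/3 = 90 and the supply price is (173 + 61)/6 = 39.
Deadweight loss = ½ · (90 - 39) · (163 - 61) = ½ · 51 · 102 = 2601.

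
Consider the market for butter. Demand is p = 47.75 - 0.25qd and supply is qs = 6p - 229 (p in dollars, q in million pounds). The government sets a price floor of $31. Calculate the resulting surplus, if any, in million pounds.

0

Rearranging demand gives qd = 191 - 4p. In a free market, 191 - 4p = 6p - 229 gives the equilibrium p* = 42, q* = 23.
Since 31 is below p* = 42, the floor does not bind and the free-market outcome prevails.
Since the control does not bind, there is no surplus.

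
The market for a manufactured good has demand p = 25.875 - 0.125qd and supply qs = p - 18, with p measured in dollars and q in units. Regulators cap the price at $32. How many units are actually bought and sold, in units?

7

Rearranging demand gives qd = 207 - 8p. Equilibrium: 207 - 8p = p - 18, so 225 = 9p and p* = 25, q* = 7.
Since 32 is above p* = 25, the ceiling does not bind and the free-market outcome prevails.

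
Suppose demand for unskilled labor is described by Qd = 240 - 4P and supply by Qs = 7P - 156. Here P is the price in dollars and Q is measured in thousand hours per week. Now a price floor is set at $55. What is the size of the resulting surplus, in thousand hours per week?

209

Equilibrium: 240 - 4P = 7P - 156, so 396 = 11P and P* = 36, Q* = 96.
The floor of 55 is above the equilibrium price 36, so it binds.
At P = 55: Qd = 240 - 4·55 = 20 and Qs = 7·55 - 156 = 229.
Surplus = Qs - Qd = 229 - 20 = 209.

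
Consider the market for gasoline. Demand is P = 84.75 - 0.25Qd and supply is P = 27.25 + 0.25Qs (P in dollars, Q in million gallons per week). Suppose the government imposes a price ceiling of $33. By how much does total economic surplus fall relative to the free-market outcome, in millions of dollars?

Rearranging demand gives Qd = 339 - 4P; rearranging supply gives Qs = 4P - 109. Without the control the market clears where 339 - 4P = 4P - 109, i.e. P* = 56 and Q* = 115.
The ceiling of 33 is below the equilibrium price 56, so it binds.
At P = 33: Qd = 339 - 4·33 = 207 and Qs = 4·33 - 109 = 23.
Quantity traded falls to 23. At Q = 23 the demand price is (339 - 23)/4 = 79 and the supply price is (109 + 23)/4 = 33.
Deadweight loss = ½ · (79 - 33) · (115 - 23) = ½ · 46 · 92 = 2116.

2116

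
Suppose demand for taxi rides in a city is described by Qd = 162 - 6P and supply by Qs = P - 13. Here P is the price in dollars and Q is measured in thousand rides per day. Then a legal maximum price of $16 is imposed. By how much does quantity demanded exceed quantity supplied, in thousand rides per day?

63

In a free market, 162 - 6P = P - 13 gives the equilibrium P* = 25, Q* = 12.
The ceiling of 16 is below the equilibrium price 25, so it binds.
At P = 16: Qd = 162 - 6·16 = 66 and Qs = 16 - 13 = 3.
Shortage = Qd - Qs = 66 - 3 = 63.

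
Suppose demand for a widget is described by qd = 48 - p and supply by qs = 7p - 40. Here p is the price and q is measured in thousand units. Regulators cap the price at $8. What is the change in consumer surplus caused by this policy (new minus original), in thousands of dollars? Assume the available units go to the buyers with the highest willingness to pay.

In a free market, 48 - p = 7p - 40 gives the equilibrium p* = 11, q* = 37.
Because the ceiling (8) lies below the market-clearing price, it is binding.
At p = 8: qd = 48 - 8 = 40 and qs = 7·8 - 40 = 16.
Consumer surplus without the control is ½ · (48 - 11) · 37 = 684.5.
With the ceiling, 16 units are sold at 8 (assume they go to the highest-value buyers). The demand price at q = 16 is 32, so CS = ½ · [(48 - 8) + (32 - 8)] · 16 = 512.
Change in consumer surplus = 512 - 684.5 = -172.5.

-172.5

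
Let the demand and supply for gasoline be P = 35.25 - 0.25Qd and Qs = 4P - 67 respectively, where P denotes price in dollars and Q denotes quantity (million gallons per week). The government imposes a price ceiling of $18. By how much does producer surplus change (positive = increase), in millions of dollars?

Rearranging demand gives Qd = 141 - 4P. Equilibrium: 141 - 4P = 4P - 67, so 208 = 8P and P* = 26, Q* = 37.
Because the ceiling (18) lies below the market-clearing price, it is binding.
At P = 18: Qd = 141 - 4·18 = 69 and Qs = 4·18 - 67 = 5.
Producer surplus without the control is ½ · (26 - 16.75) · 37 = 171.125.
With the ceiling, producers sell 5 units at 18, so PS = ½ · (18 - 16.75) · 5 = 3.125.
Change in producer surplus = 3.125 - 171.125 = -168.

-168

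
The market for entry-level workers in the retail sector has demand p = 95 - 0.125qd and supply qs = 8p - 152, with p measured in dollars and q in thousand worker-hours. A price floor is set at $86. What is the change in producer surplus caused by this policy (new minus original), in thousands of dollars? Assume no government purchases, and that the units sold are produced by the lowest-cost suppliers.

Rearranging demand gives qd = 760 - 8p. Setting quantity demanded equal to quantity supplied, 760 - 8p = 8p - 152, gives p* = 57 and q* = 304.
The floor of 86 is above the equilibrium price 57, so it binds.
At p = 86: qd = 760 - 8·86 = 72 and qs = 8·86 - 152 = 536.
Producer surplus without the control is ½ · (57 - 19) · 304 = 5776.
With the floor, 72 units are sold at 86. The supply price at q = 72 is 28, so PS = ½ · [(86 - 19) + (86 - 28)] · 72 = 4500.
Change in producer surplus = 4500 - 5776 = -1276.

-1276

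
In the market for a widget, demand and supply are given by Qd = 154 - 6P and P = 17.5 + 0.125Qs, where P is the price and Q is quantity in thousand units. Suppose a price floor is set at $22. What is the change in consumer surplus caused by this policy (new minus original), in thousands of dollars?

Rearranging supply gives Qs = 8P - 140. Without the control the market clears where 154 - 6P = 8P - 140, i.e. P* = 21 and Q* = 28.
Because the floor (22) lies above the market-clearing price, it is binding.
At P = 22: Qd = 154 - 6·22 = 22 and Qs = 8·22 - 140 = 36.
Consumer surplus without the control is ½ · (77/3 - 21) · 28 = 196/3.
With the floor, consumers buy 22 units at 22, so CS = ½ · (77/3 - 22) · 22 = 121/3.
Change in consumer surplus = 121/3 - 196/3 = -25.

-25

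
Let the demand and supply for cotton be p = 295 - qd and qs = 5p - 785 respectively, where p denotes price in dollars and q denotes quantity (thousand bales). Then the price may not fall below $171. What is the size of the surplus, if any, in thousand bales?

0

Rearranging demand gives qd = 295 - p. Without the control the market clears where 295 - p = 5p - 785, i.e. p* = 180 and q* = 115.
The floor of 171 is below the equilibrium price 180, so it is not binding; the market clears at p* = 180, q* = 115.
Since the control does not bind, there is no surplus.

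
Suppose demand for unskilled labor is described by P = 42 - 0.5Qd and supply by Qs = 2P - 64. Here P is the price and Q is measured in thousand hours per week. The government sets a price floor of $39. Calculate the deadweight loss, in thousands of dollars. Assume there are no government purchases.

Rearranging demand gives Qd = 84 - 2P. Setting quantity demanded equal to quantity supplied, 84 - 2P = 2P - 64, gives P* = 37 and Q* = 10.
The floor of 39 is above the equilibrium price 37, so it binds.
At P = 39: Qd = 84 - 2·39 = 6 and Qs = 2·39 - 64 = 14.
Quantity traded falls to 6. At Q = 6 the demand price is (84 - 6)/2 = 39 and the supply price is (64 + 6)/2 = 35.
Deadweight loss = ½ · (39 - 35) · (10 - 6) = ½ · 4 · 4 = 8.

8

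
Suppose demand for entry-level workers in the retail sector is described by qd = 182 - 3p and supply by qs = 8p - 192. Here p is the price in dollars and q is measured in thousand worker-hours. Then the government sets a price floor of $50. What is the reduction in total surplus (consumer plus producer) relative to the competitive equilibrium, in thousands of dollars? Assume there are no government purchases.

Without the control the market clears where 182 - 3p = 8p - 192, i.e. p* = 34 and q* = 80.
The floor of 50 is above the equilibrium price 34, so it binds.
At p = 50: qd = 182 - 3·50 = 32 and qs = 8·50 - 192 = 208.
Quantity traded falls to 32. At q = 32 the demand price is (182 - 32)/3 = 50 and the supply price is (192 + 32)/8 = 28.
Deadweight loss = ½ · (50 - 28) · (80 - 32) = ½ · 22 · 48 = 528.

528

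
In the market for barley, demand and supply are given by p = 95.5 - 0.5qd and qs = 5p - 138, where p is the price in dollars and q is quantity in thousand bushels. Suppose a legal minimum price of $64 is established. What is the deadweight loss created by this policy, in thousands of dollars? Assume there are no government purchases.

Rearranging demand gives qd = 191 - 2p. In a free market, 191 - 2p = 5p - 138 gives the equilibrium p* = 47, q* = 97.
Because the floor (64) lies above the market-clearing price, it is binding.
At p = 64: qd = 191 - 2·64 = 63 and qs = 5·64 - 138 = 182.
Quantity traded falls to 63. At q = 63 the demand price is (191 - 63)/2 = 64 and the supply price is (138 + 63)/5 = 40.2.
Deadweight loss = ½ · (64 - 40.2) · (97 - 63) = ½ · 23.8 · 34 = 404.6.

404.6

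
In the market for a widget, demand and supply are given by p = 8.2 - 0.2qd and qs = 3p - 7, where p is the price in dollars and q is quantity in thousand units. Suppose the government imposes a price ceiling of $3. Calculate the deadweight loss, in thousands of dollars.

21.6

Rearranging demand gives qd = 41 - 5p. Without the control the market clears where 41 - 5p = 3p - 7, i.e. p* = 6 and q* = 11.
Since 3 < 6, the ceiling is binding.
At p = 3: qd = 41 - 5·3 = 26 and qs = 3·3 - 7 = 2.
Quantity traded falls to 2. At q = 2 the demand price is (41 - 2)/5 = 7.8 and the supply price is (7 + 2)/3 = 3.
Deadweight loss = ½ · (7.8 - 3) · (11 - 2) = ½ · 4.8 · 9 = 21.6.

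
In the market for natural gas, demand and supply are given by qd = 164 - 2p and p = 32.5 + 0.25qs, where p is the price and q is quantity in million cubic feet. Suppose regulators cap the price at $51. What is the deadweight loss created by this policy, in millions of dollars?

0

Rearranging supply gives qs = 4p - 130. Without the control the market clears where 164 - 2p = 4p - 130, i.e. p* = 49 and q* = 66.
The ceiling of 51 is above the equilibrium price 49, so it is not binding; the market clears at p* = 49, q* = 66.
Since the control does not bind, no trades are prevented and deadweight loss is zero.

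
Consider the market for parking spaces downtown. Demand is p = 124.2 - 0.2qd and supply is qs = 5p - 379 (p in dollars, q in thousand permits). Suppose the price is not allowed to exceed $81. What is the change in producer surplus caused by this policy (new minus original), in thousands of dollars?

Rearranging demand gives qd = 621 - 5p. Setting quantity demanded equal to quantity supplied, 621 - 5p = 5p - 379, gives p* = 100 and q* = 121.
Since 81 < 100, the ceiling is binding.
At p = 81: qd = 621 - 5·81 = 216 and qs = 5·81 - 379 = 26.
Producer surplus without the control is ½ · (100 - 75.8) · 121 = 1464.1.
With the ceiling, producers sell 26 units at 81, so PS = ½ · (81 - 75.8) · 26 = 67.6.
Change in producer surplus = 67.6 - 1464.1 = -1396.5.

-1396.5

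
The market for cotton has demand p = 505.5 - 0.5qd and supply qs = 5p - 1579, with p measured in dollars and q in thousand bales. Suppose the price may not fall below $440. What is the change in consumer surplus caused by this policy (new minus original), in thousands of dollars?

Rearranging demand gives qd = 1011 - 2p. In a free market, 1011 - 2p = 5p - 1579 gives the equilibrium p* = 370, q* = 271.
Since 440 > 370, the floor is binding.
At p = 440: qd = 1011 - 2·440 = 131 and qs = 5·440 - 1579 = 621.
Consumer surplus without the control is ½ · (505.5 - 370) · 271 = 18360.25.
With the floor, consumers buy 131 units at 440, so CS = ½ · (505.5 - 440) · 131 = 4290.25.
Change in consumer surplus = 4290.25 - 18360.25 = -14070.

-14070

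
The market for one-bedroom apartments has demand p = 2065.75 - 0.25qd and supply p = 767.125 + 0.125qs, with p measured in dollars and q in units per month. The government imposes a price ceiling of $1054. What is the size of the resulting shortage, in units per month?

Rearranging demand gives qd = 8263 - 4p; rearranging supply gives qs = 8p - 6137. Setting quantity demanded equal to quantity supplied, 8263 - 4p = 8p - 6137, gives p* = 1200 and q* = 3463.
Because the ceiling (1054) lies below the market-clearing price, it is binding.
At p = 1054: qd = 8263 - 4·1054 = 4047 and qs = 8·1054 - 6137 = 2295.
Shortage = qd - qs = 4047 - 2295 = 1752.

1752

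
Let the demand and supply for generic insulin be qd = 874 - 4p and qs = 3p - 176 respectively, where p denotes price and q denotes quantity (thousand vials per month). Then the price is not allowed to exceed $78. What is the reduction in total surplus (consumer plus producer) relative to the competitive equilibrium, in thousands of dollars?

Setting quantity demanded equal to quantity supplied, 874 - 4p = 3p - 176, gives p* = 150 and q* = 274.
The ceiling of 78 is below the equilibrium price 150, so it binds.
At p = 78: qd = 874 - 4·78 = 562 and qs = 3·78 - 176 = 58.
Quantity traded falls to 58. At q = 58 the demand price is (874 - 58)/4 = 204 and the supply price is (176 + 58)/3 = 78.
Deadweight loss = ½ · (204 - 78) · (274 - 58) = ½ · 126 · 216 = 13608.

13608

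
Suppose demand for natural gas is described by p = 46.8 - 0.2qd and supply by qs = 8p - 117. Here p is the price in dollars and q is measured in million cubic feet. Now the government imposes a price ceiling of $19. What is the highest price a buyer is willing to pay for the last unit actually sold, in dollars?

39.8

Rearranging demand gives qd = 234 - 5p. Equilibrium: 234 - 5p = 8p - 117, so 351 = 13p and p* = 27, q* = 99.
Since 19 < 27, the ceiling is binding.
At p = 19: qd = 234 - 5·19 = 139 and qs = 8·19 - 117 = 35.
Only 35 units reach the market. On the demand curve, the marginal buyer's willingness to pay at q = 35 is (234 - 35)/5 = 39.8.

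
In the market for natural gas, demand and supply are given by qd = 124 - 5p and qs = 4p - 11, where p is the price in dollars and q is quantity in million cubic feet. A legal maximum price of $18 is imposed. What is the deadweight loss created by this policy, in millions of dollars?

In a free market, 124 - 5p = 4p - 11 gives the equilibrium p* = 15, q* = 49.
The ceiling of 18 is above the equilibrium price 15, so it is not binding; the market clears at p* = 15, q* = 49.
Since the control does not bind, no trades are prevented and deadweight loss is zero.

0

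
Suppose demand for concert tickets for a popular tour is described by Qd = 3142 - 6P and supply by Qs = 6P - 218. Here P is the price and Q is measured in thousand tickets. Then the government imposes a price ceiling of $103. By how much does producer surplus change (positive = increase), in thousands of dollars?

Without the control the market clears where 3142 - 6P = 6P - 218, i.e. P* = 280 and Q* = 1462.
The ceiling of 103 is below the equilibrium price 280, so it binds.
At P = 103: Qd = 3142 - 6·103 = 2524 and Qs = 6·103 - 218 = 400.
Producer surplus without the control is ½ · (280 - 109/3) · 1462 = 534361/3.
With the ceiling, producers sell 400 units at 103, so PS = ½ · (103 - 109/3) · 400 = 40000/3.
Change in producer surplus = 40000/3 - 534361/3 = -164787.

-164787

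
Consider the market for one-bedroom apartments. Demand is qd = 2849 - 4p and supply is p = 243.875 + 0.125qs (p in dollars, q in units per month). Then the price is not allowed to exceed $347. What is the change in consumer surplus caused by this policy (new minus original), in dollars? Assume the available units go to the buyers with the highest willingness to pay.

Rearranging supply gives qs = 8p - 1951. In a free market, 2849 - 4p = 8p - 1951 gives the equilibrium p* = 400, q* = 1249.
Since 347 < 400, the ceiling is binding.
At p = 347: qd = 2849 - 4·347 = 1461 and qs = 8·347 - 1951 = 825.
Consumer surplus without the control is ½ · (712.25 - 400) · 1249 = 195000.125.
With the ceiling, 825 units are sold at 347 (assume they go to the highest-value buyers). The demand price at q = 825 is 506, so CS = ½ · [(712.25 - 347) + (506 - 347)] · 825 = 216253.125.
Change in consumer surplus = 216253.125 - 195000.125 = 21253.

21253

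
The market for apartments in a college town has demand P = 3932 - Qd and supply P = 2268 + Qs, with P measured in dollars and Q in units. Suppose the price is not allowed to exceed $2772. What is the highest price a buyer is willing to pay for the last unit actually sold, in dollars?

3428

Rearranging demand gives Qd = 3932 - P; rearranging supply gives Qs = P - 2268. Equilibrium: 3932 - P = P - 2268, so 6200 = 2P and P* = 3100, Q* = 832.
The ceiling of 2772 is below the equilibrium price 3100, so it binds.
At P = 2772: Qd = 3932 - 2772 = 1160 and Qs = 2772 - 2268 = 504.
Only 504 units reach the market. On the demand curve, the marginal buyer's willingness to pay at Q = 504 is (3932 - 504) = 3428.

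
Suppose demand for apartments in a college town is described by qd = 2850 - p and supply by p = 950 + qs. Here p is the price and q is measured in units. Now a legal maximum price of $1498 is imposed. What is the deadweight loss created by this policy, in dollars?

161604

Rearranging supply gives qs = p - 950. In a free market, 2850 - p = p - 950 gives the equilibrium p* = 1900, q* = 950.
The ceiling of 1498 is below the equilibrium price 1900, so it binds.
At p = 1498: qd = 2850 - 1498 = 1352 and qs = 1498 - 950 = 548.
Quantity traded falls to 548. At q = 548 the demand price is 2850 - 548 = 2302 and the supply price is 950 + 548 = 1498.
Deadweight loss = ½ · (2302 - 1498) · (950 - 548) = ½ · 804 · 402 = 161604.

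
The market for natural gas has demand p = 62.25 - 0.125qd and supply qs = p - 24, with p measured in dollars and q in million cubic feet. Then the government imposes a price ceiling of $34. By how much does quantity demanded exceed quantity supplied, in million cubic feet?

Rearranging demand gives qd = 498 - 8p. Without the control the market clears where 498 - 8p = p - 24, i.e. p* = 58 and q* = 34.
The ceiling of 34 is below the equilibrium price 58, so it binds.
At p = 34: qd = 498 - 8·34 = 226 and qs = 34 - 24 = 10.
Shortage = qd - qs = 226 - 10 = 216.

216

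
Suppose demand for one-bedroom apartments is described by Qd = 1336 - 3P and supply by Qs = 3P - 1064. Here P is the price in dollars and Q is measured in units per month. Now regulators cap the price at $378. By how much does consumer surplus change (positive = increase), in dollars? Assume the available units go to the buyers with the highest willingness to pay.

Equilibrium: 1336 - 3P = 3P - 1064, so 2400 = 6P and P* = 400, Q* = 136.
Since 378 < 400, the ceiling is binding.
At P = 378: Qd = 1336 - 3·378 = 202 and Qs = 3·378 - 1064 = 70.
Consumer surplus without the control is ½ · (1336/3 - 400) · 136 = 9248/3.
With the ceiling, 70 units are sold at 378 (assume they go to the highest-value buyers). The demand price at Q = 70 is 422, so CS = ½ · [(1336/3 - 378) + (422 - 378)] · 70 = 11690/3.
Change in consumer surplus = 11690/3 - 9248/3 = 814.

814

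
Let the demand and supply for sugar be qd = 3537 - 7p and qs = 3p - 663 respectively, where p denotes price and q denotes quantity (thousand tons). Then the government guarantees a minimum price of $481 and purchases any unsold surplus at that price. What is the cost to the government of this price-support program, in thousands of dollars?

293410

Without the control the market clears where 3537 - 7p = 3p - 663, i.e. p* = 420 and q* = 597.
The floor of 481 is above the equilibrium price 420, so it binds.
At p = 481: qd = 3537 - 7·481 = 170 and qs = 3·481 - 663 = 780.
Surplus = qs - qd = 610.
Government expenditure = surplus × support price = 610 × 481 = 293410.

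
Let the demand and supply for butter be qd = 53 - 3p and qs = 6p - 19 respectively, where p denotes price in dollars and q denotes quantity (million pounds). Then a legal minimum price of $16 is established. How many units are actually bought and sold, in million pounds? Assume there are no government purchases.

Setting quantity demanded equal to quantity supplied, 53 - 3p = 6p - 19, gives p* = 8 and q* = 29.
The floor of 16 is above the equilibrium price 8, so it binds.
At p = 16: qd = 53 - 3·16 = 5 and qs = 6·16 - 19 = 77.
The quantity actually transacted is the short side, demand: 5.

5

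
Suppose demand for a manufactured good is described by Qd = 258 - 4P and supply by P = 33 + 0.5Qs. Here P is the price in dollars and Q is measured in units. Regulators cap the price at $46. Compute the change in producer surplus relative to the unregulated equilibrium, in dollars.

Rearranging supply gives Qs = 2P - 66. In a free market, 258 - 4P = 2P - 66 gives the equilibrium P* = 54, Q* = 42.
Since 46 < 54, the ceiling is binding.
At P = 46: Qd = 258 - 4·46 = 74 and Qs = 2·46 - 66 = 26.
Producer surplus without the control is ½ · (54 - 33) · 42 = 441.
With the ceiling, producers sell 26 units at 46, so PS = ½ · (46 - 33) · 26 = 169.
Change in producer surplus = 169 - 441 = -272.

-272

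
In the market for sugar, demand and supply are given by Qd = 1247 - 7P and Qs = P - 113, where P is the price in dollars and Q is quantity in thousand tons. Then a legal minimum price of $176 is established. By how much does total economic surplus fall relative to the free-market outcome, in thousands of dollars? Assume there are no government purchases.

1008

Without the control the market clears where 1247 - 7P = P - 113, i.e. P* = 170 and Q* = 57.
The floor of 176 is above the equilibrium price 170, so it binds.
At P = 176: Qd = 1247 - 7·176 = 15 and Qs = 176 - 113 = 63.
Quantity traded falls to 15. At Q = 15 the demand price is (1247 - 15)/7 = 176 and the supply price is 113 + 15 = 128.
Deadweight loss = ½ · (176 - 128) · (57 - 15) = ½ · 48 · 42 = 1008.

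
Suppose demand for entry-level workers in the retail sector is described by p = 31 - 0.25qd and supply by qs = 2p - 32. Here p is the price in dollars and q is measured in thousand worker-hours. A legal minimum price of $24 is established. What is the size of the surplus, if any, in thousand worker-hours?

0

Rearranging demand gives qd = 124 - 4p. Without the control the market clears where 124 - 4p = 2p - 32, i.e. p* = 26 and q* = 20.
Since 24 is below p* = 26, the floor does not bind and the free-market outcome prevails.
Since the control does not bind, there is no surplus.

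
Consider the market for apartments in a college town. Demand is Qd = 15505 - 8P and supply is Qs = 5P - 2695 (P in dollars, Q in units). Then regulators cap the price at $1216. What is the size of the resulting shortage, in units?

2392

Setting quantity demanded equal to quantity supplied, 15505 - 8P = 5P - 2695, gives P* = 1400 and Q* = 4305.
Because the ceiling (1216) lies below the market-clearing price, it is binding.
At P = 1216: Qd = 15505 - 8·1216 = 5777 and Qs = 5·1216 - 2695 = 3385.
Shortage = Qd - Qs = 5777 - 3385 = 2392.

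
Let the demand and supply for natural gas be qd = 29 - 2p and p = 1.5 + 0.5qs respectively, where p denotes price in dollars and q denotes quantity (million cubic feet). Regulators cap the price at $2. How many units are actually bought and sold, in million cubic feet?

Rearranging supply gives qs = 2p - 3. Without the control the market clears where 29 - 2p = 2p - 3, i.e. p* = 8 and q* = 13.
Because the ceiling (2) lies below the market-clearing price, it is binding.
At p = 2: qd = 29 - 2·2 = 25 and qs = 2·2 - 3 = 1.
The quantity actually transacted is the short side, supply: 1.

1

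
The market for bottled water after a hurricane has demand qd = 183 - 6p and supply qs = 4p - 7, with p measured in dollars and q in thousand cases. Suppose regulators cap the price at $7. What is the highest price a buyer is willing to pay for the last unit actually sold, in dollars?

27

Without the control the market clears where 183 - 6p = 4p - 7, i.e. p* = 19 and q* = 69.
Because the ceiling (7) lies below the market-clearing price, it is binding.
At p = 7: qd = 183 - 6·7 = 141 and qs = 4·7 - 7 = 21.
Only 21 units reach the market. On the demand curve, the marginal buyer's willingness to pay at q = 21 is (183 - 21)/6 = 27.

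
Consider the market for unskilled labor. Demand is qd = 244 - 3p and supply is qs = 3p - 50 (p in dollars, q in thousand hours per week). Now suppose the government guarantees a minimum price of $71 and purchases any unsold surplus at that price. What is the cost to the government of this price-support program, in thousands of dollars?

9372

In a free market, 244 - 3p = 3p - 50 gives the equilibrium p* = 49, q* = 97.
Since 71 > 49, the floor is binding.
At p = 71: qd = 244 - 3·71 = 31 and qs = 3·71 - 50 = 163.
Surplus = qs - qd = 132.
Government expenditure = surplus × support price = 132 × 71 = 9372.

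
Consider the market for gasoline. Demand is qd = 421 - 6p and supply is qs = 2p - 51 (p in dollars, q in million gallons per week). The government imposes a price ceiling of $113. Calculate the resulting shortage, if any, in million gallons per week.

0

Equilibrium: 421 - 6p = 2p - 51, so 472 = 8p and p* = 59, q* = 67.
The ceiling of 113 is above the equilibrium price 59, so it is not binding; the market clears at p* = 59, q* = 67.
Since the control does not bind, there is no shortage.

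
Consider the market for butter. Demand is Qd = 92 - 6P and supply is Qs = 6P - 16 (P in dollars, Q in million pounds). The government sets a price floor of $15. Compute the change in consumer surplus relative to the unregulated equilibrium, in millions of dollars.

-120

Without the control the market clears where 92 - 6P = 6P - 16, i.e. P* = 9 and Q* = 38.
The floor of 15 is above the equilibrium price 9, so it binds.
At P = 15: Qd = 92 - 6·15 = 2 and Qs = 6·15 - 16 = 74.
Consumer surplus without the control is ½ · (46/3 - 9) · 38 = 361/3.
With the floor, consumers buy 2 units at 15, so CS = ½ · (46/3 - 15) · 2 = 1/3.
Change in consumer surplus = 1/3 - 361/3 = -120.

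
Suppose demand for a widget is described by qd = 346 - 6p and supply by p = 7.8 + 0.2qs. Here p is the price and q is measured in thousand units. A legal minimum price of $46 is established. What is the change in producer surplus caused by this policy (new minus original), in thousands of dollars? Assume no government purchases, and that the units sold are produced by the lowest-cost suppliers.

334.4

Rearranging supply gives qs = 5p - 39. Without the control the market clears where 346 - 6p = 5p - 39, i.e. p* = 35 and q* = 136.
Since 46 > 35, the floor is binding.
At p = 46: qd = 346 - 6·46 = 70 and qs = 5·46 - 39 = 191.
Producer surplus without the control is ½ · (35 - 7.8) · 136 = 1849.6.
With the floor, 70 units are sold at 46. The supply price at q = 70 is 21.8, so PS = ½ · [(46 - 7.8) + (46 - 21.8)] · 70 = 2184.
Change in producer surplus = 2184 - 1849.6 = 334.4.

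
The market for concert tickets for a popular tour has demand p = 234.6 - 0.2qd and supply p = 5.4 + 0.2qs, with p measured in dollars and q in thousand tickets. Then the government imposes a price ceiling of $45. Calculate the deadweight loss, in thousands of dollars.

28125

Rearranging demand gives qd = 1173 - 5p; rearranging supply gives qs = 5p - 27. Setting quantity demanded equal to quantity supplied, 1173 - 5p = 5p - 27, gives p* = 120 and q* = 573.
The ceiling of 45 is below the equilibrium price 120, so it binds.
At p = 45: qd = 1173 - 5·45 = 948 and qs = 5·45 - 27 = 198.
Quantity traded falls to 198. At q = 198 the demand price is (1173 - 198)/5 = 195 and the supply price is (27 + 198)/5 = 45.
Deadweight loss = ½ · (195 - 45) · (573 - 198) = ½ · 150 · 375 = 28125.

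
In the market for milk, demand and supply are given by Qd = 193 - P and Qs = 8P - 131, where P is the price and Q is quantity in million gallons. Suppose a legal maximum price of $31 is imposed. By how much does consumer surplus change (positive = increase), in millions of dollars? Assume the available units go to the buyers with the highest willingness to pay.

-215

Without the control the market clears where 193 - P = 8P - 131, i.e. P* = 36 and Q* = 157.
Since 31 < 36, the ceiling is binding.
At P = 31: Qd = 193 - 31 = 162 and Qs = 8·31 - 131 = 117.
Consumer surplus without the control is ½ · (193 - 36) · 157 = 12324.5.
With the ceiling, 117 units are sold at 31 (assume they go to the highest-value buyers). The demand price at Q = 117 is 76, so CS = ½ · [(193 - 31) + (76 - 31)] · 117 = 12109.5.
Change in consumer surplus = 12109.5 - 12324.5 = -215.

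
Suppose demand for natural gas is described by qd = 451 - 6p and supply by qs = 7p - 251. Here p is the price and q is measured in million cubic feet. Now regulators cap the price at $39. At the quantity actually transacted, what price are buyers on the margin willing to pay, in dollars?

71.5

Setting quantity demanded equal to quantity supplied, 451 - 6p = 7p - 251, gives p* = 54 and q* = 127.
Because the ceiling (39) lies below the market-clearing price, it is binding.
At p = 39: qd = 451 - 6·39 = 217 and qs = 7·39 - 251 = 22.
Only 22 units reach the market. On the demand curve, the marginal buyer's willingness to pay at q = 22 is (451 - 22)/6 = 71.5.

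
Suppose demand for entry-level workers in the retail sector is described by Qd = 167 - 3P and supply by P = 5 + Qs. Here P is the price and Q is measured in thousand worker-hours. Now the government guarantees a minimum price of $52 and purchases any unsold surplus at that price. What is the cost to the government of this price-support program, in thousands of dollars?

1872

Rearranging supply gives Qs = P - 5. Without the control the market clears where 167 - 3P = P - 5, i.e. P* = 43 and Q* = 38.
Because the floor (52) lies above the market-clearing price, it is binding.
At P = 52: Qd = 167 - 3·52 = 11 and Qs = 52 - 5 = 47.
Surplus = Qs - Qd = 36.
Government expenditure = surplus × support price = 36 × 52 = 1872.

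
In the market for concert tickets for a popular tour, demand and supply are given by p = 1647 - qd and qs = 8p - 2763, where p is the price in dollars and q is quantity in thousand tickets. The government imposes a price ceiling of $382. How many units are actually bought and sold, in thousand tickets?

Rearranging demand gives qd = 1647 - p. Setting quantity demanded equal to quantity supplied, 1647 - p = 8p - 2763, gives p* = 490 and q* = 1157.
Because the ceiling (382) lies below the market-clearing price, it is binding.
At p = 382: qd = 1647 - 382 = 1265 and qs = 8·382 - 2763 = 293.
The quantity actually transacted is the short side, supply: 293.

293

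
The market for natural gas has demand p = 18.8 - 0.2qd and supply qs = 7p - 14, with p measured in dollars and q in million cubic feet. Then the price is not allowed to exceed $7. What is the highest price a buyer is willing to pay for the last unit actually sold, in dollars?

11.8

Rearranging demand gives qd = 94 - 5p. In a free market, 94 - 5p = 7p - 14 gives the equilibrium p* = 9, q* = 49.
Because the ceiling (7) lies below the market-clearing price, it is binding.
At p = 7: qd = 94 - 5·7 = 59 and qs = 7·7 - 14 = 35.
Only 35 units reach the market. On the demand curve, the marginal buyer's willingness to pay at q = 35 is (94 - 35)/5 = 11.8.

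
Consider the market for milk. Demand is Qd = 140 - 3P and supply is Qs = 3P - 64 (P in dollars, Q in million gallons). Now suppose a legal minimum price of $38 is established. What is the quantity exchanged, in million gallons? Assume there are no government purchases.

26

Without the control the market clears where 140 - 3P = 3P - 64, i.e. P* = 34 and Q* = 38.
The floor of 38 is above the equilibrium price 34, so it binds.
At P = 38: Qd = 140 - 3·38 = 26 and Qs = 3·38 - 64 = 50.
The quantity actually transacted is the short side, demand: 26.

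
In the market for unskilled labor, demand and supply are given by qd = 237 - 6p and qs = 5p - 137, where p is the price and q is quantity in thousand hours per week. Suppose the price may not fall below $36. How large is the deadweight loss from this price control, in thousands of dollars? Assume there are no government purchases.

In a free market, 237 - 6p = 5p - 137 gives the equilibrium p* = 34, q* = 33.
Since 36 > 34, the floor is binding.
At p = 36: qd = 237 - 6·36 = 21 and qs = 5·36 - 137 = 43.
Quantity traded falls to 21. At q = 21 the demand price is (237 - 21)/6 = 36 and the supply price is (137 + 21)/5 = 31.6.
Deadweight loss = ½ · (36 - 31.6) · (33 - 21) = ½ · 4.4 · 12 = 26.4.

26.4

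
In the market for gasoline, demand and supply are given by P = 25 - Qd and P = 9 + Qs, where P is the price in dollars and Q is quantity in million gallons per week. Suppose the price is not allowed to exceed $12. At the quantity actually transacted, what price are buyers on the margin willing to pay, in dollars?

22

Rearranging demand gives Qd = 25 - P; rearranging supply gives Qs = P - 9. Without the control the market clears where 25 - P = P - 9, i.e. P* = 17 and Q* = 8.
Because the ceiling (12) lies below the market-clearing price, it is binding.
At P = 12: Qd = 25 - 12 = 13 and Qs = 12 - 9 = 3.
Only 3 units reach the market. On the demand curve, the marginal buyer's willingness to pay at Q = 3 is (25 - 3) = 22.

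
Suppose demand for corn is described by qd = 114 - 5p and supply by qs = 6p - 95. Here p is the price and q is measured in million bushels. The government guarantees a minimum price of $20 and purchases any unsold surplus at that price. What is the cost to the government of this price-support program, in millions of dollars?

220

Setting quantity demanded equal to quantity supplied, 114 - 5p = 6p - 95, gives p* = 19 and q* = 19.
Because the floor (20) lies above the market-clearing price, it is binding.
At p = 20: qd = 114 - 5·20 = 14 and qs = 6·20 - 95 = 25.
Surplus = qs - qd = 11.
Government expenditure = surplus × support price = 11 × 20 = 220.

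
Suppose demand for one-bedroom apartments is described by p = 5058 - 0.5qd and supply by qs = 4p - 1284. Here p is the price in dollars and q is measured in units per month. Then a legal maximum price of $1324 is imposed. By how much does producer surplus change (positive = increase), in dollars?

Rearranging demand gives qd = 10116 - 2p. Equilibrium: 10116 - 2p = 4p - 1284, so 11400 = 6p and p* = 1900, q* = 6316.
The ceiling of 1324 is below the equilibrium price 1900, so it binds.
At p = 1324: qd = 10116 - 2·1324 = 7468 and qs = 4·1324 - 1284 = 4012.
Producer surplus without the control is ½ · (1900 - 321) · 6316 = 4986482.
With the ceiling, producers sell 4012 units at 1324, so PS = ½ · (1324 - 321) · 4012 = 2012018.
Change in producer surplus = 2012018 - 4986482 = -2974464.

-2974464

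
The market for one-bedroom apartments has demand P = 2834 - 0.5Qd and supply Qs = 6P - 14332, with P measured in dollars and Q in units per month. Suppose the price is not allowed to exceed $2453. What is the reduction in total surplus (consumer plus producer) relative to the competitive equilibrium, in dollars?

26508

Rearranging demand gives Qd = 5668 - 2P. In a free market, 5668 - 2P = 6P - 14332 gives the equilibrium P* = 2500, Q* = 668.
Because the ceiling (2453) lies below the market-clearing price, it is binding.
At P = 2453: Qd = 5668 - 2·2453 = 762 and Qs = 6·2453 - 14332 = 386.
Quantity traded falls to 386. At Q = 386 the demand price is (5668 - 386)/2 = 2641 and the supply price is (14332 + 386)/6 = 2453.
Deadweight loss = ½ · (2641 - 2453) · (668 - 386) = ½ · 188 · 282 = 26508.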